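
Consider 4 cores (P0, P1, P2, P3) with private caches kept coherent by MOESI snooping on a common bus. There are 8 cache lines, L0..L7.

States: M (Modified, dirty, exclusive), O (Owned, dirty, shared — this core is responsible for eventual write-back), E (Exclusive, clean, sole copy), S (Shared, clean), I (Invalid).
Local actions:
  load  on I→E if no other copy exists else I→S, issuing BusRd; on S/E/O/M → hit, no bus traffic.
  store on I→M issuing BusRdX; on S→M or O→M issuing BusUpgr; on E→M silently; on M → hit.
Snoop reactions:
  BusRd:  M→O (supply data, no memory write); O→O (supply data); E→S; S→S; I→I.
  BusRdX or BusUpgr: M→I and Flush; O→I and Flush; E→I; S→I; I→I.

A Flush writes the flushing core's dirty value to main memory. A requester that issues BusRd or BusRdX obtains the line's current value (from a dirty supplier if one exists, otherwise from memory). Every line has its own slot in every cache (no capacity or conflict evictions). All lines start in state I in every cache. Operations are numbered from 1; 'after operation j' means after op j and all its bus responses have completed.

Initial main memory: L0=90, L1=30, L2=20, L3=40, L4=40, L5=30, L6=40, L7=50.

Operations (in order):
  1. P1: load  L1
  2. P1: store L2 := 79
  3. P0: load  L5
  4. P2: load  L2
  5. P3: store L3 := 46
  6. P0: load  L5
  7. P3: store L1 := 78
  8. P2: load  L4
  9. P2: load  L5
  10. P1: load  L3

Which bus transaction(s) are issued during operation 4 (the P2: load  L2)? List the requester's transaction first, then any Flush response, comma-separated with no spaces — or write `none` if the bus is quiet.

step 1: P1: load  L1  ⟶  IEII  (L1)  txn=BusRd  M[L1]=30
step 2: P1: store L2 := 79  ⟶  IMII  (L2)  txn=BusRdX  M[L2]=20
step 3: P0: load  L5  ⟶  EIII  (L5)  txn=BusRd  M[L5]=30
step 4: P2: load  L2  ⟶  IOSI  (L2)  txn=BusRd  M[L2]=20
step 5: P3: store L3 := 46  ⟶  IIIM  (L3)  txn=BusRdX  M[L3]=40
step 6: P0: load  L5  ⟶  EIII  (L5)  txn=∅  M[L5]=30
step 7: P3: store L1 := 78  ⟶  IIIM  (L1)  txn=BusRdX  M[L1]=30
step 8: P2: load  L4  ⟶  IIEI  (L4)  txn=BusRd  M[L4]=40
step 9: P2: load  L5  ⟶  SISI  (L5)  txn=BusRd  M[L5]=30
step 10: P1: load  L3  ⟶  ISIO  (L3)  txn=BusRd  M[L3]=40

bus = BusRd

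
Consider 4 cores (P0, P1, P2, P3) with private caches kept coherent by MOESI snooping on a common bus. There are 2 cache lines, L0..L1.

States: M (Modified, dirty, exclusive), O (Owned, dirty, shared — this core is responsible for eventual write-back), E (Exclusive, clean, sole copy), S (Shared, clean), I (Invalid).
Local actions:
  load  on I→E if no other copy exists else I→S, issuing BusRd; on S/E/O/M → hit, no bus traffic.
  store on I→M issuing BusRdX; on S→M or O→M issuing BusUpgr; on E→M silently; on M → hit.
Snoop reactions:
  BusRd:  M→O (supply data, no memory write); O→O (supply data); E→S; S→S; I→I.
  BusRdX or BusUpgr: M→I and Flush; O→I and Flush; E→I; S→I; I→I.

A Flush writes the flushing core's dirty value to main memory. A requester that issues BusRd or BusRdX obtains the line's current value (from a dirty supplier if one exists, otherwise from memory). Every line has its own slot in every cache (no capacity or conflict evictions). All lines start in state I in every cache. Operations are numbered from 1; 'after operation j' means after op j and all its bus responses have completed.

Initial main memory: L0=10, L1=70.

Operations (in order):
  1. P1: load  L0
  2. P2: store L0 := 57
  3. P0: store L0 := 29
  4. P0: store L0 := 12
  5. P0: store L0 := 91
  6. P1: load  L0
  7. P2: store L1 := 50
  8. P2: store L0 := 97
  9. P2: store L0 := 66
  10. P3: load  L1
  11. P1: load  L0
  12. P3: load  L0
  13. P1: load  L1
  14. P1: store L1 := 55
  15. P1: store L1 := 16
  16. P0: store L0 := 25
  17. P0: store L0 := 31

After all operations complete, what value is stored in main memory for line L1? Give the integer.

1. P1: load  L0  bus=[BusRd]  L0: P0=I P1=E P2=I P3=I  mem[L0]=10
2. P2: store L0 := 57  bus=[BusRdX]  L0: P0=I P1=I P2=M P3=I  mem[L0]=10
3. P0: store L0 := 29  bus=[BusRdX,Flush]  L0: P0=M P1=I P2=I P3=I  mem[L0]=57
4. P0: store L0 := 12  bus=[-]  L0: P0=M P1=I P2=I P3=I  mem[L0]=57
5. P0: store L0 := 91  bus=[-]  L0: P0=M P1=I P2=I P3=I  mem[L0]=57
6. P1: load  L0  bus=[BusRd]  L0: P0=O P1=S P2=I P3=I  mem[L0]=57
7. P2: store L1 := 50  bus=[BusRdX]  L1: P0=I P1=I P2=M P3=I  mem[L1]=70
8. P2: store L0 := 97  bus=[BusRdX,Flush]  L0: P0=I P1=I P2=M P3=I  mem[L0]=91
9. P2: store L0 := 66  bus=[-]  L0: P0=I P1=I P2=M P3=I  mem[L0]=91
10. P3: load  L1  bus=[BusRd]  L1: P0=I P1=I P2=O P3=S  mem[L1]=70
11. P1: load  L0  bus=[BusRd]  L0: P0=I P1=S P2=O P3=I  mem[L0]=91
12. P3: load  L0  bus=[BusRd]  L0: P0=I P1=S P2=O P3=S  mem[L0]=91
13. P1: load  L1  bus=[BusRd]  L1: P0=I P1=S P2=O P3=S  mem[L1]=70
14. P1: store L1 := 55  bus=[BusUpgr,Flush]  L1: P0=I P1=M P2=I P3=I  mem[L1]=50
15. P1: store L1 := 16  bus=[-]  L1: P0=I P1=M P2=I P3=I  mem[L1]=50
16. P0: store L0 := 25  bus=[BusRdX,Flush]  L0: P0=M P1=I P2=I P3=I  mem[L0]=66
17. P0: store L0 := 31  bus=[-]  L0: P0=M P1=I P2=I P3=I  mem[L0]=66

memory[L1] = 50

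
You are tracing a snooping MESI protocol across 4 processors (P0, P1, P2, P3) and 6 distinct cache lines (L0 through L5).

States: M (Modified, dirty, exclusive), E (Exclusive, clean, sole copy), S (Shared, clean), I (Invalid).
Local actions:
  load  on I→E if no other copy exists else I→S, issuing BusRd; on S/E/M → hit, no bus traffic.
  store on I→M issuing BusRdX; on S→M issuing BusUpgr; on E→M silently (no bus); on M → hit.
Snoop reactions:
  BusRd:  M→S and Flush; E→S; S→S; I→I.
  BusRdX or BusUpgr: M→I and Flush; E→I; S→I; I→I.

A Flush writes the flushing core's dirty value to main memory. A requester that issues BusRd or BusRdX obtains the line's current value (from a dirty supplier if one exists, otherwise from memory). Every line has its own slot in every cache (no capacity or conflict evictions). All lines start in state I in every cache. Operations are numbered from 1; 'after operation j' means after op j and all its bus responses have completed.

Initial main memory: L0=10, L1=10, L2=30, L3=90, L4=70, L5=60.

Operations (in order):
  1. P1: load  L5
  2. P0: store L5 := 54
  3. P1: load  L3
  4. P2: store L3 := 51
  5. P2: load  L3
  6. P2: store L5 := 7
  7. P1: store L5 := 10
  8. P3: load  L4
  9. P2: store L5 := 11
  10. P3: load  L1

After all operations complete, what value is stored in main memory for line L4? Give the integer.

memory[L4] = 70

1. P1: load  L5  bus=[BusRd]  L5: P0=I P1=E P2=I P3=I  mem[L5]=60
2. P0: store L5 := 54  bus=[BusRdX]  L5: P0=M P1=I P2=I P3=I  mem[L5]=60
3. P1: load  L3  bus=[BusRd]  L3: P0=I P1=E P2=I P3=I  mem[L3]=90
4. P2: store L3 := 51  bus=[BusRdX]  L3: P0=I P1=I P2=M P3=I  mem[L3]=90
5. P2: load  L3  bus=[-]  L3: P0=I P1=I P2=M P3=I  mem[L3]=90
6. P2: store L5 := 7  bus=[BusRdX,Flush]  L5: P0=I P1=I P2=M P3=I  mem[L5]=54
7. P1: store L5 := 10  bus=[BusRdX,Flush]  L5: P0=I P1=M P2=I P3=I  mem[L5]=7
8. P3: load  L4  bus=[BusRd]  L4: P0=I P1=I P2=I P3=E  mem[L4]=70
9. P2: store L5 := 11  bus=[BusRdX,Flush]  L5: P0=I P1=I P2=M P3=I  mem[L5]=10
10. P3: load  L1  bus=[BusRd]  L1: P0=I P1=I P2=I P3=E  mem[L1]=10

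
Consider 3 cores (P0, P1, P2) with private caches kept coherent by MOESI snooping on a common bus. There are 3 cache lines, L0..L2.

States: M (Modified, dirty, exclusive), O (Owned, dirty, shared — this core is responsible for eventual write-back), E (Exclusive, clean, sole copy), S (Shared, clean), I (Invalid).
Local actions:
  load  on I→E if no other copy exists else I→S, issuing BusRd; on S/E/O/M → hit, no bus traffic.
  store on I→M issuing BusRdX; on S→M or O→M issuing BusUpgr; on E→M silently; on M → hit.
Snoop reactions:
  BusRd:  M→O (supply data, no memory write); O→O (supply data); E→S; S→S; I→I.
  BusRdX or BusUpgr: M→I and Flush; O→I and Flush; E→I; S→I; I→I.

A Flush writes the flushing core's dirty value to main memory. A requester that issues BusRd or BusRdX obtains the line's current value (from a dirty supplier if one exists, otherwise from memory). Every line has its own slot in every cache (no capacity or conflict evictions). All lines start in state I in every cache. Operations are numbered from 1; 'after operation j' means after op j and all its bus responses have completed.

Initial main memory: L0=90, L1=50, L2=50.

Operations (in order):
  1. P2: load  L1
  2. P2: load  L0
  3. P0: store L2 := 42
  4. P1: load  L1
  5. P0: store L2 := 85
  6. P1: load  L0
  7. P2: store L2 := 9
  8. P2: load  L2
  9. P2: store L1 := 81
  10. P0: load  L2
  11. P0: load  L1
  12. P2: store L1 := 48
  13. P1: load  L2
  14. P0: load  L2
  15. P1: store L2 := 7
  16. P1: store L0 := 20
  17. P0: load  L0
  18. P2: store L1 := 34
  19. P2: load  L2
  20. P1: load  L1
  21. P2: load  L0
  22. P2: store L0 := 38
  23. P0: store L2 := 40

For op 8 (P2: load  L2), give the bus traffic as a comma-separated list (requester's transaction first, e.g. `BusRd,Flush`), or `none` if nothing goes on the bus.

[1] P2: load  L1 | P0:I, P1:I, P2:E(50) | bus: BusRd
[2] P2: load  L0 | P0:I, P1:I, P2:E(90) | bus: BusRd
[3] P0: store L2 := 42 | P0:M(42), P1:I, P2:I | bus: BusRdX
[4] P1: load  L1 | P0:I, P1:S(50), P2:S(50) | bus: BusRd
[5] P0: store L2 := 85 | P0:M(85), P1:I, P2:I | bus: none
[6] P1: load  L0 | P0:I, P1:S(90), P2:S(90) | bus: BusRd
[7] P2: store L2 := 9 | P0:I, P1:I, P2:M(9) | bus: BusRdX,Flush
[8] P2: load  L2 | P0:I, P1:I, P2:M(9) | bus: none
[9] P2: store L1 := 81 | P0:I, P1:I, P2:M(81) | bus: BusUpgr
[10] P0: load  L2 | P0:S(9), P1:I, P2:O(9) | bus: BusRd
[11] P0: load  L1 | P0:S(81), P1:I, P2:O(81) | bus: BusRd
[12] P2: store L1 := 48 | P0:I, P1:I, P2:M(48) | bus: BusUpgr
[13] P1: load  L2 | P0:S(9), P1:S(9), P2:O(9) | bus: BusRd
[14] P0: load  L2 | P0:S(9), P1:S(9), P2:O(9) | bus: none
[15] P1: store L2 := 7 | P0:I, P1:M(7), P2:I | bus: BusUpgr,Flush
[16] P1: store L0 := 20 | P0:I, P1:M(20), P2:I | bus: BusUpgr
[17] P0: load  L0 | P0:S(20), P1:O(20), P2:I | bus: BusRd
[18] P2: store L1 := 34 | P0:I, P1:I, P2:M(34) | bus: none
[19] P2: load  L2 | P0:I, P1:O(7), P2:S(7) | bus: BusRd
[20] P1: load  L1 | P0:I, P1:S(34), P2:O(34) | bus: BusRd
[21] P2: load  L0 | P0:S(20), P1:O(20), P2:S(20) | bus: BusRd
[22] P2: store L0 := 38 | P0:I, P1:I, P2:M(38) | bus: BusUpgr,Flush
[23] P0: store L2 := 40 | P0:M(40), P1:I, P2:I | bus: BusRdX,Flush

bus = none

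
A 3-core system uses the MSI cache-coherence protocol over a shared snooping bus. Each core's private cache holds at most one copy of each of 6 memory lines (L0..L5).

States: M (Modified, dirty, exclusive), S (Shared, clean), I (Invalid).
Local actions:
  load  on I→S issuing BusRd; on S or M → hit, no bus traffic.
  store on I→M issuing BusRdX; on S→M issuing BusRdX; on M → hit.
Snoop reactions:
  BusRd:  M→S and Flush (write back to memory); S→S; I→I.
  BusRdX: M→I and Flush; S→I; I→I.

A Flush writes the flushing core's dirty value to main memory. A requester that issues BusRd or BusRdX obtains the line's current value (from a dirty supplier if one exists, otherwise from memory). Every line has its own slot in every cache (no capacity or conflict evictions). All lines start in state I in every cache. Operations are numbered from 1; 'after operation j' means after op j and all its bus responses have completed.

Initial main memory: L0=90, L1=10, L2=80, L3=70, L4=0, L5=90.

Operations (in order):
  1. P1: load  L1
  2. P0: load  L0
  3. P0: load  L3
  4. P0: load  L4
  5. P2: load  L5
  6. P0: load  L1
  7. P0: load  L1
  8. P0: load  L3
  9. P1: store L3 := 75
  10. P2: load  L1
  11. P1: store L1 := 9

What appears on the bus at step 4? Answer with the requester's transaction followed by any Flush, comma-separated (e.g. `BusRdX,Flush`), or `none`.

1. P1: load  L1  bus=[BusRd]  L1: P0=I P1=S P2=I  mem[L1]=10
2. P0: load  L0  bus=[BusRd]  L0: P0=S P1=I P2=I  mem[L0]=90
3. P0: load  L3  bus=[BusRd]  L3: P0=S P1=I P2=I  mem[L3]=70
4. P0: load  L4  bus=[BusRd]  L4: P0=S P1=I P2=I  mem[L4]=0
5. P2: load  L5  bus=[BusRd]  L5: P0=I P1=I P2=S  mem[L5]=90
6. P0: load  L1  bus=[BusRd]  L1: P0=S P1=S P2=I  mem[L1]=10
7. P0: load  L1  bus=[-]  L1: P0=S P1=S P2=I  mem[L1]=10
8. P0: load  L3  bus=[-]  L3: P0=S P1=I P2=I  mem[L3]=70
9. P1: store L3 := 75  bus=[BusRdX]  L3: P0=I P1=M P2=I  mem[L3]=70
10. P2: load  L1  bus=[BusRd]  L1: P0=S P1=S P2=S  mem[L1]=10
11. P1: store L1 := 9  bus=[BusRdX]  L1: P0=I P1=M P2=I  mem[L1]=10

bus = BusRd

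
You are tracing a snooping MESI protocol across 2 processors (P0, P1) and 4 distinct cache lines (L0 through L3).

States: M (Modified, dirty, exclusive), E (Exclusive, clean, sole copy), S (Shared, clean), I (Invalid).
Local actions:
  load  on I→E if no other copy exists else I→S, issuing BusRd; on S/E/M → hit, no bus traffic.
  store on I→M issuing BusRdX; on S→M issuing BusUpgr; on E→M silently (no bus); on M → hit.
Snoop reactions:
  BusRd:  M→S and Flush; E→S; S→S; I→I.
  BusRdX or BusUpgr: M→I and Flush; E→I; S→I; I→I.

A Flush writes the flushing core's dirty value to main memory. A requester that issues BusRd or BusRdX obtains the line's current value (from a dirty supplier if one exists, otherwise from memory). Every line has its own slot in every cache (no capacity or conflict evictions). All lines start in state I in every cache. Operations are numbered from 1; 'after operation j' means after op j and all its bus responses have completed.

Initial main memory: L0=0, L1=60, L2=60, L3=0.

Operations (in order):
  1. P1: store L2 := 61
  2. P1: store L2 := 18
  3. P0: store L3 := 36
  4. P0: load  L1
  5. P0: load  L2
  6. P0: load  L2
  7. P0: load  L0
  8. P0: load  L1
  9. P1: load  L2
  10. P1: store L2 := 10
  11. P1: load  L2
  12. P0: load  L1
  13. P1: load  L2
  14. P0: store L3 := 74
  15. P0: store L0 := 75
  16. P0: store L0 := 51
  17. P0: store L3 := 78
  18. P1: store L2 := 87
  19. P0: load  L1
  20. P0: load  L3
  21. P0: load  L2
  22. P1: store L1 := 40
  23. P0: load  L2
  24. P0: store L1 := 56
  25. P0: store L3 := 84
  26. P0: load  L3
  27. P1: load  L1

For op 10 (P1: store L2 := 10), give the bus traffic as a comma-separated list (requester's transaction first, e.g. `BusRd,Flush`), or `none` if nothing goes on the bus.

  op1 P1: store L2 := 61 → I/M on L2; bus BusRdX; mem=60
  op2 P1: store L2 := 18 → I/M on L2; bus (none); mem=60
  op3 P0: store L3 := 36 → M/I on L3; bus BusRdX; mem=0
  op4 P0: load  L1 → E/I on L1; bus BusRd; mem=60
  op5 P0: load  L2 → S/S on L2; bus BusRd Flush; mem=18
  op6 P0: load  L2 → S/S on L2; bus (none); mem=18
  op7 P0: load  L0 → E/I on L0; bus BusRd; mem=0
  op8 P0: load  L1 → E/I on L1; bus (none); mem=60
  op9 P1: load  L2 → S/S on L2; bus (none); mem=18
  op10 P1: store L2 := 10 → I/M on L2; bus BusUpgr; mem=18
  op11 P1: load  L2 → I/M on L2; bus (none); mem=18
  op12 P0: load  L1 → E/I on L1; bus (none); mem=60
  op13 P1: load  L2 → I/M on L2; bus (none); mem=18
  op14 P0: store L3 := 74 → M/I on L3; bus (none); mem=0
  op15 P0: store L0 := 75 → M/I on L0; bus (none); mem=0
  op16 P0: store L0 := 51 → M/I on L0; bus (none); mem=0
  op17 P0: store L3 := 78 → M/I on L3; bus (none); mem=0
  op18 P1: store L2 := 87 → I/M on L2; bus (none); mem=18
  op19 P0: load  L1 → E/I on L1; bus (none); mem=60
  op20 P0: load  L3 → M/I on L3; bus (none); mem=0
  op21 P0: load  L2 → S/S on L2; bus BusRd Flush; mem=87
  op22 P1: store L1 := 40 → I/M on L1; bus BusRdX; mem=60
  op23 P0: load  L2 → S/S on L2; bus (none); mem=87
  op24 P0: store L1 := 56 → M/I on L1; bus BusRdX Flush; mem=40
  op25 P0: store L3 := 84 → M/I on L3; bus (none); mem=0
  op26 P0: load  L3 → M/I on L3; bus (none); mem=0
  op27 P1: load  L1 → S/S on L1; bus BusRd Flush; mem=56

bus = BusUpgr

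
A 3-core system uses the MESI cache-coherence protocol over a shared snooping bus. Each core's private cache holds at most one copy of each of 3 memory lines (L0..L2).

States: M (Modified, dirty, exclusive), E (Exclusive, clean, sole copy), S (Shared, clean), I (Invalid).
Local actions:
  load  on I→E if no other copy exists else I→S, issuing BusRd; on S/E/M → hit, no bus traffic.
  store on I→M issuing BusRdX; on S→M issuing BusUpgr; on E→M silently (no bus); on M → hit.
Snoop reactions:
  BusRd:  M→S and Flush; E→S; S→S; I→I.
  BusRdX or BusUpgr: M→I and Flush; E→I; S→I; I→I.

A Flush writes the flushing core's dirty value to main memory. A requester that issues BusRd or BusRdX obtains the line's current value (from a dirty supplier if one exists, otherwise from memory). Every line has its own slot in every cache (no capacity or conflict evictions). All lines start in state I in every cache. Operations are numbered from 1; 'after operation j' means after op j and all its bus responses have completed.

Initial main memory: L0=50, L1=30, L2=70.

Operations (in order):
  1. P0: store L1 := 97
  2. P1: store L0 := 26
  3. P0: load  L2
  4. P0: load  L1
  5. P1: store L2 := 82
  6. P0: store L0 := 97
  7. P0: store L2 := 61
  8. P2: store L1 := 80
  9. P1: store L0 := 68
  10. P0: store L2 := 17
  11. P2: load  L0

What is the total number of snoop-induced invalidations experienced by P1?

invalidations = 2

1. P0: store L1 := 97  bus=[BusRdX]  L1: P0=M P1=I P2=I  mem[L1]=30
2. P1: store L0 := 26  bus=[BusRdX]  L0: P0=I P1=M P2=I  mem[L0]=50
3. P0: load  L2  bus=[BusRd]  L2: P0=E P1=I P2=I  mem[L2]=70
4. P0: load  L1  bus=[-]  L1: P0=M P1=I P2=I  mem[L1]=30
5. P1: store L2 := 82  bus=[BusRdX]  L2: P0=I P1=M P2=I  mem[L2]=70
6. P0: store L0 := 97  bus=[BusRdX,Flush]  L0: P0=M P1=I P2=I  mem[L0]=26
7. P0: store L2 := 61  bus=[BusRdX,Flush]  L2: P0=M P1=I P2=I  mem[L2]=82
8. P2: store L1 := 80  bus=[BusRdX,Flush]  L1: P0=I P1=I P2=M  mem[L1]=97
9. P1: store L0 := 68  bus=[BusRdX,Flush]  L0: P0=I P1=M P2=I  mem[L0]=97
10. P0: store L2 := 17  bus=[-]  L2: P0=M P1=I P2=I  mem[L2]=82
11. P2: load  L0  bus=[BusRd,Flush]  L0: P0=I P1=S P2=S  mem[L0]=68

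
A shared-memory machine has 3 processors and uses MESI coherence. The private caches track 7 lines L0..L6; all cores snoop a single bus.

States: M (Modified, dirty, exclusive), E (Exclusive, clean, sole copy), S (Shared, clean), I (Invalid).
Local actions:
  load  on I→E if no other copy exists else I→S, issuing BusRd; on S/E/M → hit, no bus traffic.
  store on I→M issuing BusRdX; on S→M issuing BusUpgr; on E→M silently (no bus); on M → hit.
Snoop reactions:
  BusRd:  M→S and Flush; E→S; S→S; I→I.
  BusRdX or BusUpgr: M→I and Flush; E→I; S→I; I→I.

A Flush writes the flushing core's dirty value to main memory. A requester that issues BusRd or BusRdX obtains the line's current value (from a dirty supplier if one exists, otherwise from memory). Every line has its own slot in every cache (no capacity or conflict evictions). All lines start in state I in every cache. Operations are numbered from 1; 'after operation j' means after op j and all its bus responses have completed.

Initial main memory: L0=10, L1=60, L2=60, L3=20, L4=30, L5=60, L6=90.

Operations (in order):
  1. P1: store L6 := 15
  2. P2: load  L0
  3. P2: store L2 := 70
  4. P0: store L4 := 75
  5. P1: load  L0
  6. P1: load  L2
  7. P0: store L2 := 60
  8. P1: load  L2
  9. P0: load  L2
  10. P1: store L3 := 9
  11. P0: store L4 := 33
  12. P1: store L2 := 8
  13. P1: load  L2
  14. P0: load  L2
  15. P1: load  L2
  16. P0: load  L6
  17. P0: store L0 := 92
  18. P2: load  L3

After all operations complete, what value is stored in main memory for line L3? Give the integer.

1. P1: store L6 := 15  bus=[BusRdX]  L6: P0=I P1=M P2=I  mem[L6]=90
2. P2: load  L0  bus=[BusRd]  L0: P0=I P1=I P2=E  mem[L0]=10
3. P2: store L2 := 70  bus=[BusRdX]  L2: P0=I P1=I P2=M  mem[L2]=60
4. P0: store L4 := 75  bus=[BusRdX]  L4: P0=M P1=I P2=I  mem[L4]=30
5. P1: load  L0  bus=[BusRd]  L0: P0=I P1=S P2=S  mem[L0]=10
6. P1: load  L2  bus=[BusRd,Flush]  L2: P0=I P1=S P2=S  mem[L2]=70
7. P0: store L2 := 60  bus=[BusRdX]  L2: P0=M P1=I P2=I  mem[L2]=70
8. P1: load  L2  bus=[BusRd,Flush]  L2: P0=S P1=S P2=I  mem[L2]=60
9. P0: load  L2  bus=[-]  L2: P0=S P1=S P2=I  mem[L2]=60
10. P1: store L3 := 9  bus=[BusRdX]  L3: P0=I P1=M P2=I  mem[L3]=20
11. P0: store L4 := 33  bus=[-]  L4: P0=M P1=I P2=I  mem[L4]=30
12. P1: store L2 := 8  bus=[BusUpgr]  L2: P0=I P1=M P2=I  mem[L2]=60
13. P1: load  L2  bus=[-]  L2: P0=I P1=M P2=I  mem[L2]=60
14. P0: load  L2  bus=[BusRd,Flush]  L2: P0=S P1=S P2=I  mem[L2]=8
15. P1: load  L2  bus=[-]  L2: P0=S P1=S P2=I  mem[L2]=8
16. P0: load  L6  bus=[BusRd,Flush]  L6: P0=S P1=S P2=I  mem[L6]=15
17. P0: store L0 := 92  bus=[BusRdX]  L0: P0=M P1=I P2=I  mem[L0]=10
18. P2: load  L3  bus=[BusRd,Flush]  L3: P0=I P1=S P2=S  mem[L3]=9

memory[L3] = 9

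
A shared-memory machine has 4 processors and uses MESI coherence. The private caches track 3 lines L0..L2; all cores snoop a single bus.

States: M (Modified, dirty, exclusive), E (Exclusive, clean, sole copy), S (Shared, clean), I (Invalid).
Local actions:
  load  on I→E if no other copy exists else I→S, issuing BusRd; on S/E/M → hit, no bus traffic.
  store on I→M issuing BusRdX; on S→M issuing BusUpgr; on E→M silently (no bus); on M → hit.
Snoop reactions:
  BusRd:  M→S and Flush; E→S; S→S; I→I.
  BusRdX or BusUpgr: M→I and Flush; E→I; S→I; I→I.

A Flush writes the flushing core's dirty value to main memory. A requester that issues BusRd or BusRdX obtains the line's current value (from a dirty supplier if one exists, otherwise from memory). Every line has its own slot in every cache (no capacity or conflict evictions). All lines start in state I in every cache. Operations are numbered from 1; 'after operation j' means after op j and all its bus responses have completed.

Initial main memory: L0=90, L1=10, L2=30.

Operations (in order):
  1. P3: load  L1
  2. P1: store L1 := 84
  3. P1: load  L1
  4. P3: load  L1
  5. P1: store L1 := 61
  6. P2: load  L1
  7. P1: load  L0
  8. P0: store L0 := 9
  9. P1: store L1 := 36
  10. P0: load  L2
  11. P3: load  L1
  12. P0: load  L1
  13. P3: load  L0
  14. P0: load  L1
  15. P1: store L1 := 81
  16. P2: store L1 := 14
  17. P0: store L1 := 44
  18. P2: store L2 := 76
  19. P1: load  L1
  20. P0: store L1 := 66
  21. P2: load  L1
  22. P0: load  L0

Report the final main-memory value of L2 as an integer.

  op1 P3: load  L1 → I/I/I/E on L1; bus BusRd; mem=10
  op2 P1: store L1 := 84 → I/M/I/I on L1; bus BusRdX; mem=10
  op3 P1: load  L1 → I/M/I/I on L1; bus (none); mem=10
  op4 P3: load  L1 → I/S/I/S on L1; bus BusRd Flush; mem=84
  op5 P1: store L1 := 61 → I/M/I/I on L1; bus BusUpgr; mem=84
  op6 P2: load  L1 → I/S/S/I on L1; bus BusRd Flush; mem=61
  op7 P1: load  L0 → I/E/I/I on L0; bus BusRd; mem=90
  op8 P0: store L0 := 9 → M/I/I/I on L0; bus BusRdX; mem=90
  op9 P1: store L1 := 36 → I/M/I/I on L1; bus BusUpgr; mem=61
  op10 P0: load  L2 → E/I/I/I on L2; bus BusRd; mem=30
  op11 P3: load  L1 → I/S/I/S on L1; bus BusRd Flush; mem=36
  op12 P0: load  L1 → S/S/I/S on L1; bus BusRd; mem=36
  op13 P3: load  L0 → S/I/I/S on L0; bus BusRd Flush; mem=9
  op14 P0: load  L1 → S/S/I/S on L1; bus (none); mem=36
  op15 P1: store L1 := 81 → I/M/I/I on L1; bus BusUpgr; mem=36
  op16 P2: store L1 := 14 → I/I/M/I on L1; bus BusRdX Flush; mem=81
  op17 P0: store L1 := 44 → M/I/I/I on L1; bus BusRdX Flush; mem=14
  op18 P2: store L2 := 76 → I/I/M/I on L2; bus BusRdX; mem=30
  op19 P1: load  L1 → S/S/I/I on L1; bus BusRd Flush; mem=44
  op20 P0: store L1 := 66 → M/I/I/I on L1; bus BusUpgr; mem=44
  op21 P2: load  L1 → S/I/S/I on L1; bus BusRd Flush; mem=66
  op22 P0: load  L0 → S/I/I/S on L0; bus (none); mem=9

memory[L2] = 30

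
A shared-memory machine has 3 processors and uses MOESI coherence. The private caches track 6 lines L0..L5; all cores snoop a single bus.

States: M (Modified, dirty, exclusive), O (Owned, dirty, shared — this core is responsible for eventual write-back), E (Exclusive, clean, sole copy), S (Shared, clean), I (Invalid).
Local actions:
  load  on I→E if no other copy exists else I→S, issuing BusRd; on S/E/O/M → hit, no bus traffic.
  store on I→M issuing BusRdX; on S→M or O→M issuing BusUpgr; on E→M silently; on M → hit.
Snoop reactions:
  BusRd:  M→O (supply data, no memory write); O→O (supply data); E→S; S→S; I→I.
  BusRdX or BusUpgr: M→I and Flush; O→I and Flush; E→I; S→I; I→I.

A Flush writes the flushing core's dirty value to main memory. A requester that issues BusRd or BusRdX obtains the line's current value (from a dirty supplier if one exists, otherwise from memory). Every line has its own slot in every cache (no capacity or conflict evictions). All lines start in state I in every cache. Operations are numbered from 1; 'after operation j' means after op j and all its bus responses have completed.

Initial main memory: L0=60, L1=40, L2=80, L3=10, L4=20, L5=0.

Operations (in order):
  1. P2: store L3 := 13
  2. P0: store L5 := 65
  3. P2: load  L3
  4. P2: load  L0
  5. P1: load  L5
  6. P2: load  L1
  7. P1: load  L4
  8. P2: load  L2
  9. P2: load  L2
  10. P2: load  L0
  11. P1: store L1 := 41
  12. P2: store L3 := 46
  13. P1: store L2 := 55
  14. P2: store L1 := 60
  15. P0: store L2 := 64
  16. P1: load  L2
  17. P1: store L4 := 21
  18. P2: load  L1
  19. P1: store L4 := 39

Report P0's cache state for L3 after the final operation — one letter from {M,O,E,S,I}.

step 1: P2: store L3 := 13  ⟶  IIM  (L3)  txn=BusRdX  M[L3]=10
step 2: P0: store L5 := 65  ⟶  MII  (L5)  txn=BusRdX  M[L5]=0
step 3: P2: load  L3  ⟶  IIM  (L3)  txn=∅  M[L3]=10
step 4: P2: load  L0  ⟶  IIE  (L0)  txn=BusRd  M[L0]=60
step 5: P1: load  L5  ⟶  OSI  (L5)  txn=BusRd  M[L5]=0
step 6: P2: load  L1  ⟶  IIE  (L1)  txn=BusRd  M[L1]=40
step 7: P1: load  L4  ⟶  IEI  (L4)  txn=BusRd  M[L4]=20
step 8: P2: load  L2  ⟶  IIE  (L2)  txn=BusRd  M[L2]=80
step 9: P2: load  L2  ⟶  IIE  (L2)  txn=∅  M[L2]=80
step 10: P2: load  L0  ⟶  IIE  (L0)  txn=∅  M[L0]=60
step 11: P1: store L1 := 41  ⟶  IMI  (L1)  txn=BusRdX  M[L1]=40
step 12: P2: store L3 := 46  ⟶  IIM  (L3)  txn=∅  M[L3]=10
step 13: P1: store L2 := 55  ⟶  IMI  (L2)  txn=BusRdX  M[L2]=80
step 14: P2: store L1 := 60  ⟶  IIM  (L1)  txn=BusRdX+Flush  M[L1]=41
step 15: P0: store L2 := 64  ⟶  MII  (L2)  txn=BusRdX+Flush  M[L2]=55
step 16: P1: load  L2  ⟶  OSI  (L2)  txn=BusRd  M[L2]=55
step 17: P1: store L4 := 21  ⟶  IMI  (L4)  txn=∅  M[L4]=20
step 18: P2: load  L1  ⟶  IIM  (L1)  txn=∅  M[L1]=41
step 19: P1: store L4 := 39  ⟶  IMI  (L4)  txn=∅  M[L4]=20

state = I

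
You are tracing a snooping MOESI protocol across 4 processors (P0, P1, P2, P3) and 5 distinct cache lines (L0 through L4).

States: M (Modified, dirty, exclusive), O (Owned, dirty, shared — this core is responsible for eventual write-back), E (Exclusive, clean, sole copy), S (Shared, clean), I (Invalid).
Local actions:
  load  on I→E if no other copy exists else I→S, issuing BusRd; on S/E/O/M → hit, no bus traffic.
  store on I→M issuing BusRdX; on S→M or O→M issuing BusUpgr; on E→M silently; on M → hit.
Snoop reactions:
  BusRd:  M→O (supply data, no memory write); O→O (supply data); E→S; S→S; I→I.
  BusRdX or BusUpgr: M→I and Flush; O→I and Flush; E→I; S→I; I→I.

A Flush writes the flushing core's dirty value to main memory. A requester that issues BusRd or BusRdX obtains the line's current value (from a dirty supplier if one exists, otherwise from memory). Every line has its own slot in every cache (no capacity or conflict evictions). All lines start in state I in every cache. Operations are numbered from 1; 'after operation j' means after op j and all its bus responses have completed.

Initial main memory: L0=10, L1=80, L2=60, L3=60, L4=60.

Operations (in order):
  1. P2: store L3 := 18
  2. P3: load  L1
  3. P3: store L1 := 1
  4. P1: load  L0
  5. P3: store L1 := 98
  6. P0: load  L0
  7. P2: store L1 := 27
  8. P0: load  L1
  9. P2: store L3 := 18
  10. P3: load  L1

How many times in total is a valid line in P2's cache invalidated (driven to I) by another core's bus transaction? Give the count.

invalidations = 0

1. P2: store L3 := 18  bus=[BusRdX]  L3: P0=I P1=I P2=M P3=I  mem[L3]=60
2. P3: load  L1  bus=[BusRd]  L1: P0=I P1=I P2=I P3=E  mem[L1]=80
3. P3: store L1 := 1  bus=[-]  L1: P0=I P1=I P2=I P3=M  mem[L1]=80
4. P1: load  L0  bus=[BusRd]  L0: P0=I P1=E P2=I P3=I  mem[L0]=10
5. P3: store L1 := 98  bus=[-]  L1: P0=I P1=I P2=I P3=M  mem[L1]=80
6. P0: load  L0  bus=[BusRd]  L0: P0=S P1=S P2=I P3=I  mem[L0]=10
7. P2: store L1 := 27  bus=[BusRdX,Flush]  L1: P0=I P1=I P2=M P3=I  mem[L1]=98
8. P0: load  L1  bus=[BusRd]  L1: P0=S P1=I P2=O P3=I  mem[L1]=98
9. P2: store L3 := 18  bus=[-]  L3: P0=I P1=I P2=M P3=I  mem[L3]=60
10. P3: load  L1  bus=[BusRd]  L1: P0=S P1=I P2=O P3=S  mem[L1]=98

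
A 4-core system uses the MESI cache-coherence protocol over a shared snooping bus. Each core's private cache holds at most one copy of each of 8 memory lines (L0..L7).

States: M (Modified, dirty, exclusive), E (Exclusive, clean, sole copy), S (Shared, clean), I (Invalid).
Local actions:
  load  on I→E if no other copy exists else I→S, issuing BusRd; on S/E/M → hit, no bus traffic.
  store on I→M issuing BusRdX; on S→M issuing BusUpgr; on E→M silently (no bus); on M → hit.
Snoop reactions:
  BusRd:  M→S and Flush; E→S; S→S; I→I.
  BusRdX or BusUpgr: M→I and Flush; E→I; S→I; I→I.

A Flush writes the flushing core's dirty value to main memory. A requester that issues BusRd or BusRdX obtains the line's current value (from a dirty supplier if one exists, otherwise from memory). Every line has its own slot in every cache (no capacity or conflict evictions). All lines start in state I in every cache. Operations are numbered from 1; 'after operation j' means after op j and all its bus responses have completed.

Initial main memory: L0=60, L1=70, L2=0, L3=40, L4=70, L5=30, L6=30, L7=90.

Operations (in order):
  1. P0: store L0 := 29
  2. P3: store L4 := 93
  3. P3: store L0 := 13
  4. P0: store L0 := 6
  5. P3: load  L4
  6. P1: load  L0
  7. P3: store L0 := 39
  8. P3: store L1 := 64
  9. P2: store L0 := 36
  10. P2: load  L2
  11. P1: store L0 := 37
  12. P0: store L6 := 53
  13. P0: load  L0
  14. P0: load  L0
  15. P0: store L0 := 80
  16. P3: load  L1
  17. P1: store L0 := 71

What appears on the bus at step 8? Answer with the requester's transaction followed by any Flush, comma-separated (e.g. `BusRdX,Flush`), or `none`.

[1] P0: store L0 := 29 | P0:M(29), P1:I, P2:I, P3:I | bus: BusRdX
[2] P3: store L4 := 93 | P0:I, P1:I, P2:I, P3:M(93) | bus: BusRdX
[3] P3: store L0 := 13 | P0:I, P1:I, P2:I, P3:M(13) | bus: BusRdX,Flush
[4] P0: store L0 := 6 | P0:M(6), P1:I, P2:I, P3:I | bus: BusRdX,Flush
[5] P3: load  L4 | P0:I, P1:I, P2:I, P3:M(93) | bus: none
[6] P1: load  L0 | P0:S(6), P1:S(6), P2:I, P3:I | bus: BusRd,Flush
[7] P3: store L0 := 39 | P0:I, P1:I, P2:I, P3:M(39) | bus: BusRdX
[8] P3: store L1 := 64 | P0:I, P1:I, P2:I, P3:M(64) | bus: BusRdX
[9] P2: store L0 := 36 | P0:I, P1:I, P2:M(36), P3:I | bus: BusRdX,Flush
[10] P2: load  L2 | P0:I, P1:I, P2:E(0), P3:I | bus: BusRd
[11] P1: store L0 := 37 | P0:I, P1:M(37), P2:I, P3:I | bus: BusRdX,Flush
[12] P0: store L6 := 53 | P0:M(53), P1:I, P2:I, P3:I | bus: BusRdX
[13] P0: load  L0 | P0:S(37), P1:S(37), P2:I, P3:I | bus: BusRd,Flush
[14] P0: load  L0 | P0:S(37), P1:S(37), P2:I, P3:I | bus: none
[15] P0: store L0 := 80 | P0:M(80), P1:I, P2:I, P3:I | bus: BusUpgr
[16] P3: load  L1 | P0:I, P1:I, P2:I, P3:M(64) | bus: none
[17] P1: store L0 := 71 | P0:I, P1:M(71), P2:I, P3:I | bus: BusRdX,Flush

bus = BusRdX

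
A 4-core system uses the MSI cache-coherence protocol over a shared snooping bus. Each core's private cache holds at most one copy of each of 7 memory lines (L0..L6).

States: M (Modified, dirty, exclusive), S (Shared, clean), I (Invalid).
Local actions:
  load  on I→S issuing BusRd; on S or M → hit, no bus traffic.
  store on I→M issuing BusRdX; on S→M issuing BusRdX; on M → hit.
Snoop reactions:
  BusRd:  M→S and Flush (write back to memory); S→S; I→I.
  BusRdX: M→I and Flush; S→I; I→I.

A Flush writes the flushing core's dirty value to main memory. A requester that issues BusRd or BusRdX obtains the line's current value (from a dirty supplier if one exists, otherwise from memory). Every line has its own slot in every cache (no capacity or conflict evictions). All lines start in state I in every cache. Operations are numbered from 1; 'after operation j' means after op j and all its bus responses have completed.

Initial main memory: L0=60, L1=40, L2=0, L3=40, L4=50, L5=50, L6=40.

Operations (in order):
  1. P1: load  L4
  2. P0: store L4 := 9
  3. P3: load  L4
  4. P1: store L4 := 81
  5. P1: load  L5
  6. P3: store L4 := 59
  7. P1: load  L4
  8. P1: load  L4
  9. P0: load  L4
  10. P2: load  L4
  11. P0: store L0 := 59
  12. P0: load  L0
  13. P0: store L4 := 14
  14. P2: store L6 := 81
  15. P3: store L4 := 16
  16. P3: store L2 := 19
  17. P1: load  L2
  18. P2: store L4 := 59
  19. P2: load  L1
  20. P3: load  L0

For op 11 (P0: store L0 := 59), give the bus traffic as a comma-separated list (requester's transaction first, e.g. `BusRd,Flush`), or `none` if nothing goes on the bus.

bus = BusRdX

[1] P1: load  L4 | P0:I, P1:S(50), P2:I, P3:I | bus: BusRd
[2] P0: store L4 := 9 | P0:M(9), P1:I, P2:I, P3:I | bus: BusRdX
[3] P3: load  L4 | P0:S(9), P1:I, P2:I, P3:S(9) | bus: BusRd,Flush
[4] P1: store L4 := 81 | P0:I, P1:M(81), P2:I, P3:I | bus: BusRdX
[5] P1: load  L5 | P0:I, P1:S(50), P2:I, P3:I | bus: BusRd
[6] P3: store L4 := 59 | P0:I, P1:I, P2:I, P3:M(59) | bus: BusRdX,Flush
[7] P1: load  L4 | P0:I, P1:S(59), P2:I, P3:S(59) | bus: BusRd,Flush
[8] P1: load  L4 | P0:I, P1:S(59), P2:I, P3:S(59) | bus: none
[9] P0: load  L4 | P0:S(59), P1:S(59), P2:I, P3:S(59) | bus: BusRd
[10] P2: load  L4 | P0:S(59), P1:S(59), P2:S(59), P3:S(59) | bus: BusRd
[11] P0: store L0 := 59 | P0:M(59), P1:I, P2:I, P3:I | bus: BusRdX
[12] P0: load  L0 | P0:M(59), P1:I, P2:I, P3:I | bus: none
[13] P0: store L4 := 14 | P0:M(14), P1:I, P2:I, P3:I | bus: BusRdX
[14] P2: store L6 := 81 | P0:I, P1:I, P2:M(81), P3:I | bus: BusRdX
[15] P3: store L4 := 16 | P0:I, P1:I, P2:I, P3:M(16) | bus: BusRdX,Flush
[16] P3: store L2 := 19 | P0:I, P1:I, P2:I, P3:M(19) | bus: BusRdX
[17] P1: load  L2 | P0:I, P1:S(19), P2:I, P3:S(19) | bus: BusRd,Flush
[18] P2: store L4 := 59 | P0:I, P1:I, P2:M(59), P3:I | bus: BusRdX,Flush
[19] P2: load  L1 | P0:I, P1:I, P2:S(40), P3:I | bus: BusRd
[20] P3: load  L0 | P0:S(59), P1:I, P2:I, P3:S(59) | bus: BusRd,Flush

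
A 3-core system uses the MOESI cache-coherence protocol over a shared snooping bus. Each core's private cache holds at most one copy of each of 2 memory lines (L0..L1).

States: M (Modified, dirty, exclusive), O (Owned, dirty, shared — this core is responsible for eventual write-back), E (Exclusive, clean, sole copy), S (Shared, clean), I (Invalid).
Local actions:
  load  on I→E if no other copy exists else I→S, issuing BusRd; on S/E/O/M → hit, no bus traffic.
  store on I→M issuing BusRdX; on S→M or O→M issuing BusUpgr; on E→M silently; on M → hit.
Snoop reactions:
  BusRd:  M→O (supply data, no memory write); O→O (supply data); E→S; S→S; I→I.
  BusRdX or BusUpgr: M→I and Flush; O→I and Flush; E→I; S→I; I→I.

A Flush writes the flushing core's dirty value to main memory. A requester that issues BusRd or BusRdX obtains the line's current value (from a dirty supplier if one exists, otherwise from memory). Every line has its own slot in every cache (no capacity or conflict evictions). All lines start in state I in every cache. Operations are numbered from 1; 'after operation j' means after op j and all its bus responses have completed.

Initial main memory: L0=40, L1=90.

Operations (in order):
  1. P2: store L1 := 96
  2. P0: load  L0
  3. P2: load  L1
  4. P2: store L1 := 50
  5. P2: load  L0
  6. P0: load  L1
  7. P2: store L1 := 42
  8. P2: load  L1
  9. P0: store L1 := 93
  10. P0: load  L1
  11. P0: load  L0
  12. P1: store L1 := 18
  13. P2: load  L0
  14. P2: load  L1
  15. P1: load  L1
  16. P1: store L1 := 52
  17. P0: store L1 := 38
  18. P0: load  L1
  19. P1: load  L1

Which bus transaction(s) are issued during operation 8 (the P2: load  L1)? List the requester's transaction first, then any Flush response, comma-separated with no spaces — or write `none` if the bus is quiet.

bus = none

1. P2: store L1 := 96  bus=[BusRdX]  L1: P0=I P1=I P2=M  mem[L1]=90
2. P0: load  L0  bus=[BusRd]  L0: P0=E P1=I P2=I  mem[L0]=40
3. P2: load  L1  bus=[-]  L1: P0=I P1=I P2=M  mem[L1]=90
4. P2: store L1 := 50  bus=[-]  L1: P0=I P1=I P2=M  mem[L1]=90
5. P2: load  L0  bus=[BusRd]  L0: P0=S P1=I P2=S  mem[L0]=40
6. P0: load  L1  bus=[BusRd]  L1: P0=S P1=I P2=O  mem[L1]=90
7. P2: store L1 := 42  bus=[BusUpgr]  L1: P0=I P1=I P2=M  mem[L1]=90
8. P2: load  L1  bus=[-]  L1: P0=I P1=I P2=M  mem[L1]=90
9. P0: store L1 := 93  bus=[BusRdX,Flush]  L1: P0=M P1=I P2=I  mem[L1]=42
10. P0: load  L1  bus=[-]  L1: P0=M P1=I P2=I  mem[L1]=42
11. P0: load  L0  bus=[-]  L0: P0=S P1=I P2=S  mem[L0]=40
12. P1: store L1 := 18  bus=[BusRdX,Flush]  L1: P0=I P1=M P2=I  mem[L1]=93
13. P2: load  L0  bus=[-]  L0: P0=S P1=I P2=S  mem[L0]=40
14. P2: load  L1  bus=[BusRd]  L1: P0=I P1=O P2=S  mem[L1]=93
15. P1: load  L1  bus=[-]  L1: P0=I P1=O P2=S  mem[L1]=93
16. P1: store L1 := 52  bus=[BusUpgr]  L1: P0=I P1=M P2=I  mem[L1]=93
17. P0: store L1 := 38  bus=[BusRdX,Flush]  L1: P0=M P1=I P2=I  mem[L1]=52
18. P0: load  L1  bus=[-]  L1: P0=M P1=I P2=I  mem[L1]=52
19. P1: load  L1  bus=[BusRd]  L1: P0=O P1=S P2=I  mem[L1]=52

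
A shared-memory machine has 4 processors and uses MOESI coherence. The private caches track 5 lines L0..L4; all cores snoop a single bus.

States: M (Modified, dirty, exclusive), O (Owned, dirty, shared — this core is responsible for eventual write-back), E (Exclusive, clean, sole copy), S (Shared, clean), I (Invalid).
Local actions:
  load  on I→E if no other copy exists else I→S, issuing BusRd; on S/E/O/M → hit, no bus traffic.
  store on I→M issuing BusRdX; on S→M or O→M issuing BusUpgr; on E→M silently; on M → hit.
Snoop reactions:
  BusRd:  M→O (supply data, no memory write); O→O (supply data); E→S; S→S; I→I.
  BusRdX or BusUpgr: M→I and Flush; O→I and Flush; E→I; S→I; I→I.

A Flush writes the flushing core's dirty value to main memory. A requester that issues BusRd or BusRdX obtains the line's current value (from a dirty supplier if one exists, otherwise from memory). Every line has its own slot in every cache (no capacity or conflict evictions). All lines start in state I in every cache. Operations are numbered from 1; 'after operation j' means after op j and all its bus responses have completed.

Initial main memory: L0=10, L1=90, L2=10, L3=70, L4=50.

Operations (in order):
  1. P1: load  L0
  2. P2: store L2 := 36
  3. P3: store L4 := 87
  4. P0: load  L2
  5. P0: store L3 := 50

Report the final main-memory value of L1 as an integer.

memory[L1] = 90

1. P1: load  L0  bus=[BusRd]  L0: P0=I P1=E P2=I P3=I  mem[L0]=10
2. P2: store L2 := 36  bus=[BusRdX]  L2: P0=I P1=I P2=M P3=I  mem[L2]=10
3. P3: store L4 := 87  bus=[BusRdX]  L4: P0=I P1=I P2=I P3=M  mem[L4]=50
4. P0: load  L2  bus=[BusRd]  L2: P0=S P1=I P2=O P3=I  mem[L2]=10
5. P0: store L3 := 50  bus=[BusRdX]  L3: P0=M P1=I P2=I P3=I  mem[L3]=70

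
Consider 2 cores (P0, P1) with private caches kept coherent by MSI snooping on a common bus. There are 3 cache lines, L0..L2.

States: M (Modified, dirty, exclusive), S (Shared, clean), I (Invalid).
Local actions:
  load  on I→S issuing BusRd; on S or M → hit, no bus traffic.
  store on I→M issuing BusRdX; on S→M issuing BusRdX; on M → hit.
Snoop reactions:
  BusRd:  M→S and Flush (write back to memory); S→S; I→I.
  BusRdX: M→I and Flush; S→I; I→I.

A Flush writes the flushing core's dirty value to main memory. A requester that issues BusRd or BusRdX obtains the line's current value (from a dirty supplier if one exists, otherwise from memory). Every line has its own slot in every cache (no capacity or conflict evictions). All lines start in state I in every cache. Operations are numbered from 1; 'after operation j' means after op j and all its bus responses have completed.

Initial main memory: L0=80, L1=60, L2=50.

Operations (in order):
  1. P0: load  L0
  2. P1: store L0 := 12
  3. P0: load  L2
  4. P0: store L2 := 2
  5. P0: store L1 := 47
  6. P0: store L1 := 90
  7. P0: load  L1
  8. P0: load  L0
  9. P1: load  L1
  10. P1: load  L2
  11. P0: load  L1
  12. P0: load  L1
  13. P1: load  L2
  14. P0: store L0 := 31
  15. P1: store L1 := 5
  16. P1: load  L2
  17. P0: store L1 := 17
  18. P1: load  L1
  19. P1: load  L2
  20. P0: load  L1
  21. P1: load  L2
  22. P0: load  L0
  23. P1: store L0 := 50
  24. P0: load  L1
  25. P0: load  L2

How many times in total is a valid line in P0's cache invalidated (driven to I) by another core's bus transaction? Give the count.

invalidations = 3

[1] P0: load  L0 | P0:S(80), P1:I | bus: BusRd
[2] P1: store L0 := 12 | P0:I, P1:M(12) | bus: BusRdX
[3] P0: load  L2 | P0:S(50), P1:I | bus: BusRd
[4] P0: store L2 := 2 | P0:M(2), P1:I | bus: BusRdX
[5] P0: store L1 := 47 | P0:M(47), P1:I | bus: BusRdX
[6] P0: store L1 := 90 | P0:M(90), P1:I | bus: none
[7] P0: load  L1 | P0:M(90), P1:I | bus: none
[8] P0: load  L0 | P0:S(12), P1:S(12) | bus: BusRd,Flush
[9] P1: load  L1 | P0:S(90), P1:S(90) | bus: BusRd,Flush
[10] P1: load  L2 | P0:S(2), P1:S(2) | bus: BusRd,Flush
[11] P0: load  L1 | P0:S(90), P1:S(90) | bus: none
[12] P0: load  L1 | P0:S(90), P1:S(90) | bus: none
[13] P1: load  L2 | P0:S(2), P1:S(2) | bus: none
[14] P0: store L0 := 31 | P0:M(31), P1:I | bus: BusRdX
[15] P1: store L1 := 5 | P0:I, P1:M(5) | bus: BusRdX
[16] P1: load  L2 | P0:S(2), P1:S(2) | bus: none
[17] P0: store L1 := 17 | P0:M(17), P1:I | bus: BusRdX,Flush
[18] P1: load  L1 | P0:S(17), P1:S(17) | bus: BusRd,Flush
[19] P1: load  L2 | P0:S(2), P1:S(2) | bus: none
[20] P0: load  L1 | P0:S(17), P1:S(17) | bus: none
[21] P1: load  L2 | P0:S(2), P1:S(2) | bus: none
[22] P0: load  L0 | P0:M(31), P1:I | bus: none
[23] P1: store L0 := 50 | P0:I, P1:M(50) | bus: BusRdX,Flush
[24] P0: load  L1 | P0:S(17), P1:S(17) | bus: none
[25] P0: load  L2 | P0:S(2), P1:S(2) | bus: none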